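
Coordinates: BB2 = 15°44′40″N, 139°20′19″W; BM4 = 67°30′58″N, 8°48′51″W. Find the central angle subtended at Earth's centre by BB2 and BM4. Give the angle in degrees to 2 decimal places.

BB2: φ = +15.74444°, λ = -139.33861°
BM4: φ = +67.51611°, λ = -8.81417°
Δφ = 51.7717°,  Δλ = 130.5244°
a = sin²(Δφ/2) + cos φ₁ cos φ₂ sin²(Δλ/2) = 0.494222
c = 2·arcsin(√a) = 1.559240 rad = 89.3379°

89.34°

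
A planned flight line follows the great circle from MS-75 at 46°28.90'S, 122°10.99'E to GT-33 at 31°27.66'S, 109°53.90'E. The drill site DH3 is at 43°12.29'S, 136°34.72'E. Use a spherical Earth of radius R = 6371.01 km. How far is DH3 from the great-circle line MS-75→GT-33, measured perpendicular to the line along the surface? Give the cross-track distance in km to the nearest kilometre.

1087 km

MS-75: φ = -46.48167°, λ = +122.18317°
GT-33: φ = -31.46100°, λ = +109.89833°
DH3: φ = -43.20483°, λ = +136.57867°
δ₁₃ = central angle MS-75→DH3 = 0.186786 rad  (haversine)
θ₁₃ = bearing MS-75→DH3 = 77.383°,  θ₁₂ = bearing MS-75→GT-33 = 323.470°
dₓₜ = R·arcsin(sin δ₁₃ · sin(θ₁₃ − θ₁₂)) = 6371.01·arcsin(0.18570·sin(-246.087°)) = 1086.818 km
|dₓₜ| = 1086.818 km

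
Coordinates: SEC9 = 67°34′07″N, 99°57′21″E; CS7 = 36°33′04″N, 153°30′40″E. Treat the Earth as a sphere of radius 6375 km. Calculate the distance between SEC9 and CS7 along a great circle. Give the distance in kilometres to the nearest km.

4773 km

SEC9: φ = +67.56861°, λ = +99.95583°
CS7: φ = +36.55111°, λ = +153.51111°
Δφ = -31.0175°,  Δλ = 53.5553°
a = sin²(Δφ/2) + cos φ₁ cos φ₂ sin²(Δλ/2) = 0.133714
c = 2·arcsin(√a) = 0.748702 rad = 42.8975°
d = R·c = 6375 × 0.748702 = 4773.0 km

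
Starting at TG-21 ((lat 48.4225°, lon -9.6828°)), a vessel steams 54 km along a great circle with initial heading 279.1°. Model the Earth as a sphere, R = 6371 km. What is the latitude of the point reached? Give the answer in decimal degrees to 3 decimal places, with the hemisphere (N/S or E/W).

δ = d/R = 54/6371 = 0.008476 rad
φ₂ = arcsin(sin φ₁ cos δ + cos φ₁ sin δ cos θ)
   = arcsin(0.74806·0.99996 + 0.66363·0.00848·0.15816) = 48.49704°
λ₂ = λ₁ + atan2(sin θ sin δ cos φ₁, cos δ − sin φ₁ sin φ₂) = -10.40644°

48.497°N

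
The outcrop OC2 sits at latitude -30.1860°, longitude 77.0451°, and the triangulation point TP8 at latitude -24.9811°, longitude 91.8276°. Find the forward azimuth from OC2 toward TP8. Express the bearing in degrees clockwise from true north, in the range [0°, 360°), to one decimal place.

71.9°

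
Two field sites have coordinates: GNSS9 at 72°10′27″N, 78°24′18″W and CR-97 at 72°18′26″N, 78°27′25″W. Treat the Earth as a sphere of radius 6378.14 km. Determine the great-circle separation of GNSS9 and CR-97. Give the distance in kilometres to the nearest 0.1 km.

14.9 km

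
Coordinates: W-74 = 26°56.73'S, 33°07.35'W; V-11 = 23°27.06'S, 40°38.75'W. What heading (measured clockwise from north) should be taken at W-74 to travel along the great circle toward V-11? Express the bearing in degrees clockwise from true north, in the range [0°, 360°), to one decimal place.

W-74: φ = -26.94550°, λ = -33.12250°
V-11: φ = -23.45100°, λ = -40.64583°
Δλ = -7.5233°
y = sin Δλ · cos φ₂ = -0.120115
x = cos φ₁ sin φ₂ − sin φ₁ cos φ₂ cos Δλ = 0.057374
θ = atan2(y, x) = -64.4681° → 295.5319° (mod 360°)

295.5°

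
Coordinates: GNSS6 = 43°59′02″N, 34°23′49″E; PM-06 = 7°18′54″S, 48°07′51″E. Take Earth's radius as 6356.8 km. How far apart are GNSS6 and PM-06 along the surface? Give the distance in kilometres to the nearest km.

GNSS6: φ = +43.98389°, λ = +34.39694°
PM-06: φ = -7.31500°, λ = +48.13083°
Δφ = -51.2989°,  Δλ = 13.7339°
a = sin²(Δφ/2) + cos φ₁ cos φ₂ sin²(Δλ/2) = 0.197574
c = 2·arcsin(√a) = 0.921215 rad = 52.7817°
d = R·c = 6356.8 × 0.921215 = 5856.0 km

5856 km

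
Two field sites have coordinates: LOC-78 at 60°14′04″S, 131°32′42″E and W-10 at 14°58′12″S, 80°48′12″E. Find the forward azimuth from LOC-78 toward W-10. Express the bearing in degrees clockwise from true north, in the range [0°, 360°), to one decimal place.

LOC-78: φ = -60.23444°, λ = +131.54500°
W-10: φ = -14.97000°, λ = +80.80333°
Δλ = -50.7417°
y = sin Δλ · cos φ₂ = -0.748022
x = cos φ₁ sin φ₂ − sin φ₁ cos φ₂ cos Δλ = 0.402443
θ = atan2(y, x) = -61.7193° → 298.2807° (mod 360°)

298.3°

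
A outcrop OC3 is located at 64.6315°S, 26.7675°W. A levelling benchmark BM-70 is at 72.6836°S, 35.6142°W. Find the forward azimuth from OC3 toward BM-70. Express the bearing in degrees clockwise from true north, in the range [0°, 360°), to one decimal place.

197.7°

Δλ = -8.8467°
y = sin Δλ · cos φ₂ = -0.045776
x = cos φ₁ sin φ₂ − sin φ₁ cos φ₂ cos Δλ = -0.143273
θ = atan2(y, x) = -162.2813° → 197.7187° (mod 360°)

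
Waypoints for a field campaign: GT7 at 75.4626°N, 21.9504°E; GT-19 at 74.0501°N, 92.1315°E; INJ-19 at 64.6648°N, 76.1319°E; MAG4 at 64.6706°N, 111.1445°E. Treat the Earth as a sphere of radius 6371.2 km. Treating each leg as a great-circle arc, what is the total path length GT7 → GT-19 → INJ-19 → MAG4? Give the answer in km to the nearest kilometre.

4791 km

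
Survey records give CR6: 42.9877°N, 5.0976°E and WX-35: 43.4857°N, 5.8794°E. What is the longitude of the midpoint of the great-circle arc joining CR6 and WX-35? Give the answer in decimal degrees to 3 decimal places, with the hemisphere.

Bx = cos φ₂ cos Δλ = 0.725479,  By = cos φ₂ sin Δλ = 0.009900
φₘ = atan2(sin φ₁ + sin φ₂, √((cos φ₁ + Bx)² + By²)) = 43.23737°
λₘ = λ₁ + atan2(By, cos φ₁ + Bx) = 5.48690°

5.487°E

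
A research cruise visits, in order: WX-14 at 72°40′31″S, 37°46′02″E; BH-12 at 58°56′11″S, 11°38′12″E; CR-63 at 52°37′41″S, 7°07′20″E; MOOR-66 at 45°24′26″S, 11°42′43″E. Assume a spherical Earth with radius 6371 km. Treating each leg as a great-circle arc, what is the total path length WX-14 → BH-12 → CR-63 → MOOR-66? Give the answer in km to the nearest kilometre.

3529 km

WX-14: φ = -72.67528°, λ = +37.76722°
BH-12: φ = -58.93639°, λ = +11.63667°
CR-63: φ = -52.62806°, λ = +7.12222°
MOOR-66: φ = -45.40722°, λ = +11.71194°
WX-14→BH-12: c = 0.298823 rad, d = 1903.80 km
BH-12→CR-63: c = 0.118617 rad, d = 755.71 km
CR-63→MOOR-66: c = 0.136469 rad, d = 869.44 km
Total = 1903.80 + 755.71 + 869.44 = 3528.96 km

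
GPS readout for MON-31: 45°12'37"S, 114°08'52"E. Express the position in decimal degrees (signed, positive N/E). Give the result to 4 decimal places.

-45.2103°, +114.1478°

lat: 45.2103° S → -45.2103°
lon: 114.1478° E → +114.1478°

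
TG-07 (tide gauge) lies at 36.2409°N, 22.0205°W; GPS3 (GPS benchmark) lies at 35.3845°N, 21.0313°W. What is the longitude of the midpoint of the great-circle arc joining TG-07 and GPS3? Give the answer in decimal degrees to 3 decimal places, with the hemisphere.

21.523°W

Bx = cos φ₂ cos Δλ = 0.815163,  By = cos φ₂ sin Δλ = 0.014075
φₘ = atan2(sin φ₁ + sin φ₂, √((cos φ₁ + Bx)² + By²)) = 35.81371°
λₘ = λ₁ + atan2(By, cos φ₁ + Bx) = -21.52323°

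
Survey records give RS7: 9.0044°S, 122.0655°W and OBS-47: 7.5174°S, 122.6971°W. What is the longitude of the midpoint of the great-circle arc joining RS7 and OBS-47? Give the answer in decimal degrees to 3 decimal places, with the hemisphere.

122.382°W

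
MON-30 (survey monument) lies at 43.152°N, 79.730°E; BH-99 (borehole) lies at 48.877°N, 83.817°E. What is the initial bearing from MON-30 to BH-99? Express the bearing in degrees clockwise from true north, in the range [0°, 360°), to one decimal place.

Δλ = 4.0870°
y = sin Δλ · cos φ₂ = 0.046873
x = cos φ₁ sin φ₂ − sin φ₁ cos φ₂ cos Δλ = 0.100898
θ = atan2(y, x) = 24.9179° → 24.9179° (mod 360°)

24.9°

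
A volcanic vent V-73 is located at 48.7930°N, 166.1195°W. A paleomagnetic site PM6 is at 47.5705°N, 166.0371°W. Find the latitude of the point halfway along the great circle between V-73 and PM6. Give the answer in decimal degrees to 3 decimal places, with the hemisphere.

48.182°N

Bx = cos φ₂ cos Δλ = 0.674682,  By = cos φ₂ sin Δλ = 0.000970
φₘ = atan2(sin φ₁ + sin φ₂, √((cos φ₁ + Bx)² + By²)) = 48.18176°
λₘ = λ₁ + atan2(By, cos φ₁ + Bx) = -166.07781°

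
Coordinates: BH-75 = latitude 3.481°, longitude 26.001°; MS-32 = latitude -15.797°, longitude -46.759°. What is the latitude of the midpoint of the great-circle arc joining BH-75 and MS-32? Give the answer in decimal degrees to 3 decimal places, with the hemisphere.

7.632°S

Bx = cos φ₂ cos Δλ = 0.285181,  By = cos φ₂ sin Δλ = -0.919001
φₘ = atan2(sin φ₁ + sin φ₂, √((cos φ₁ + Bx)² + By²)) = -7.63215°
λₘ = λ₁ + atan2(By, cos φ₁ + Bx) = -9.60556°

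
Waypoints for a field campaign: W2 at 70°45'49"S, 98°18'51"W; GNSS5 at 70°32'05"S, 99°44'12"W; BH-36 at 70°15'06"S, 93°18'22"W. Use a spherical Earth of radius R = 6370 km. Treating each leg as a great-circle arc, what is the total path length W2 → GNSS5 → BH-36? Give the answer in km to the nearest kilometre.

300 km

W2: φ = -70.76361°, λ = -98.31417°
GNSS5: φ = -70.53472°, λ = -99.73667°
BH-36: φ = -70.25167°, λ = -93.30611°
W2→GNSS5: c = 0.009145 rad, d = 58.25 km
GNSS5→BH-36: c = 0.037966 rad, d = 241.84 km
Total = 58.25 + 241.84 = 300.10 km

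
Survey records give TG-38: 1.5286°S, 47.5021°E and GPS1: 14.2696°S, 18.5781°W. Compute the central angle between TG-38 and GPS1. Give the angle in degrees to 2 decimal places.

Δφ = -12.7410°,  Δλ = -66.0802°
a = sin²(Δφ/2) + cos φ₁ cos φ₂ sin²(Δλ/2) = 0.300308
c = 2·arcsin(√a) = 1.159952 rad = 66.4604°

66.46°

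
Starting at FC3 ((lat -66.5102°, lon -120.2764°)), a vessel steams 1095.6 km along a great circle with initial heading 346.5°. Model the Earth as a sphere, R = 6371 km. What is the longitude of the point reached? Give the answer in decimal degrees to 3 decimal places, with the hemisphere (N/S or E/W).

124.466°W

δ = d/R = 1095.6/6371 = 0.171967 rad
φ₂ = arcsin(sin φ₁ cos δ + cos φ₁ sin δ cos θ)
   = arcsin(-0.91713·0.98525 + 0.39859·0.17112·0.97237) = -56.85419°
λ₂ = λ₁ + atan2(sin θ sin δ cos φ₁, cos δ − sin φ₁ sin φ₂) = -124.46618°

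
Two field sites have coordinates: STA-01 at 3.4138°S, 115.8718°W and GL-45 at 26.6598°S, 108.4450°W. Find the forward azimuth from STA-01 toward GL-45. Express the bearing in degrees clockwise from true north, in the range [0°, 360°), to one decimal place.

163.7°

Δλ = 7.4268°
y = sin Δλ · cos φ₂ = 0.115517
x = cos φ₁ sin φ₂ − sin φ₁ cos φ₂ cos Δλ = -0.395126
θ = atan2(y, x) = 163.7034° → 163.7034° (mod 360°)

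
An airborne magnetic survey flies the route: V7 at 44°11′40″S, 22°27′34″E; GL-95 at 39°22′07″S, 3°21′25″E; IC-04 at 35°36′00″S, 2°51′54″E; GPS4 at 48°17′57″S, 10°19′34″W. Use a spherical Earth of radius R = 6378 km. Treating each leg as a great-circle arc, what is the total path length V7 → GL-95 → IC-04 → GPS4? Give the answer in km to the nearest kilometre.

3872 km

V7: φ = -44.19444°, λ = +22.45944°
GL-95: φ = -39.36861°, λ = +3.35694°
IC-04: φ = -35.60000°, λ = +2.86500°
GPS4: φ = -48.29917°, λ = -10.32611°
V7→GL-95: c = 0.261771 rad, d = 1669.57 km
GL-95→IC-04: c = 0.066126 rad, d = 421.75 km
IC-04→GPS4: c = 0.279239 rad, d = 1780.99 km
Total = 1669.57 + 421.75 + 1780.99 = 3872.31 km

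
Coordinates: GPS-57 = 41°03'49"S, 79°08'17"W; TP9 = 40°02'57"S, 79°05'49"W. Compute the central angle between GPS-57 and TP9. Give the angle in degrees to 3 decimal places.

1.015°

GPS-57: φ = -41.06361°, λ = -79.13806°
TP9: φ = -40.04917°, λ = -79.09694°
Δφ = 1.0144°,  Δλ = 0.0411°
a = sin²(Δφ/2) + cos φ₁ cos φ₂ sin²(Δλ/2) = 0.000078
c = 2·arcsin(√a) = 0.017714 rad = 1.0149°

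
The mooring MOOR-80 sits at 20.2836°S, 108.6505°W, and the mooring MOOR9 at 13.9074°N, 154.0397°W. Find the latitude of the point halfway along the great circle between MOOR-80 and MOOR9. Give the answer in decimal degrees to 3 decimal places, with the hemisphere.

3.455°S

Bx = cos φ₂ cos Δλ = 0.681700,  By = cos φ₂ sin Δλ = -0.691025
φₘ = atan2(sin φ₁ + sin φ₂, √((cos φ₁ + Bx)² + By²)) = -3.45494°
λₘ = λ₁ + atan2(By, cos φ₁ + Bx) = -131.75557°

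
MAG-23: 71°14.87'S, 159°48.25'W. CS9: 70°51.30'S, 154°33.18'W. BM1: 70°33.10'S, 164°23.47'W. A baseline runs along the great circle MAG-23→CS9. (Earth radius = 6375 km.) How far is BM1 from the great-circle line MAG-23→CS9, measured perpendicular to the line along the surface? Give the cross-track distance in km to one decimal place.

100.7 km

MAG-23: φ = -71.24783°, λ = -159.80417°
CS9: φ = -70.85500°, λ = -154.55300°
BM1: φ = -70.55167°, λ = -164.39117°
δ₁₃ = central angle MAG-23→BM1 = 0.028868 rad  (haversine)
θ₁₃ = bearing MAG-23→BM1 = 292.703°,  θ₁₂ = bearing MAG-23→CS9 = 79.519°
dₓₜ = R·arcsin(sin δ₁₃ · sin(θ₁₃ − θ₁₂)) = 6375·arcsin(0.02886·sin(213.184°)) = -100.718 km
|dₓₜ| = 100.718 km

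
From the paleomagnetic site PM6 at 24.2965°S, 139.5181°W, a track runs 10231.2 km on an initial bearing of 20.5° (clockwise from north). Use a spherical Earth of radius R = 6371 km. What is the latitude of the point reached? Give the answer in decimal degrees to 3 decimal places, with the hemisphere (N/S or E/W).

δ = d/R = 10231.2/6371 = 1.605902 rad
φ₂ = arcsin(sin φ₁ cos δ + cos φ₁ sin δ cos θ)
   = arcsin(-0.41146·-0.03510 + 0.91143·0.99938·0.93667) = 60.18382°
λ₂ = λ₁ + atan2(sin θ sin δ cos φ₁, cos δ − sin φ₁ sin φ₂) = -94.77748°

60.184°N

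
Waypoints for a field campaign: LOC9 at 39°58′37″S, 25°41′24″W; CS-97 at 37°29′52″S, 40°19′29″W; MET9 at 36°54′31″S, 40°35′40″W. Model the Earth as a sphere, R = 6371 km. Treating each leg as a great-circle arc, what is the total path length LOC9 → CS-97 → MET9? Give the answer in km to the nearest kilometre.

1367 km

LOC9: φ = -39.97694°, λ = -25.69000°
CS-97: φ = -37.49778°, λ = -40.32472°
MET9: φ = -36.90861°, λ = -40.59444°
LOC9→CS-97: c = 0.203628 rad, d = 1297.32 km
CS-97→MET9: c = 0.010945 rad, d = 69.73 km
Total = 1297.32 + 69.73 = 1367.05 km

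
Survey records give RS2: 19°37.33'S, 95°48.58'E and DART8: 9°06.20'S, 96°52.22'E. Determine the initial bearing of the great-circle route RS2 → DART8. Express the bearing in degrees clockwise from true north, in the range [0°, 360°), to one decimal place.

RS2: φ = -19.62217°, λ = +95.80967°
DART8: φ = -9.10333°, λ = +96.87033°
Δλ = 1.0607°
y = sin Δλ · cos φ₂ = 0.018278
x = cos φ₁ sin φ₂ − sin φ₁ cos φ₂ cos Δλ = 0.182502
θ = atan2(y, x) = 5.7192° → 5.7192° (mod 360°)

5.7°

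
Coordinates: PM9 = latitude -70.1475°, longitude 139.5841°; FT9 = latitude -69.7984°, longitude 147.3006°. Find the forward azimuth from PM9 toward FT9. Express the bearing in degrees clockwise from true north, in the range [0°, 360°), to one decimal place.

Δλ = 7.7165°
y = sin Δλ · cos φ₂ = 0.046367
x = cos φ₁ sin φ₂ − sin φ₁ cos φ₂ cos Δλ = 0.003152
θ = atan2(y, x) = 86.1115° → 86.1115° (mod 360°)

86.1°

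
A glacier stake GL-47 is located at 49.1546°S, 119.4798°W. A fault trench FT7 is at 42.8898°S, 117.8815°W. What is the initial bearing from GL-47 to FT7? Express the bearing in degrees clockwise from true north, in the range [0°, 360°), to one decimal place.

Δλ = 1.5983°
y = sin Δλ · cos φ₂ = 0.020435
x = cos φ₁ sin φ₂ − sin φ₁ cos φ₂ cos Δλ = 0.108908
θ = atan2(y, x) = 10.6274° → 10.6274° (mod 360°)

10.6°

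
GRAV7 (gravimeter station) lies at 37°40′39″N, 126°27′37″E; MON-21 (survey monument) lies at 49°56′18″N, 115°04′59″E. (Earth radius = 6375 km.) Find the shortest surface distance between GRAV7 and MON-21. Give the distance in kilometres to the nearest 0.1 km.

1637.8 km

GRAV7: φ = +37.67750°, λ = +126.46028°
MON-21: φ = +49.93833°, λ = +115.08306°
Δφ = 12.2608°,  Δλ = -11.3772°
a = sin²(Δφ/2) + cos φ₁ cos φ₂ sin²(Δλ/2) = 0.016409
c = 2·arcsin(√a) = 0.256904 rad = 14.7195°
d = R·c = 6375 × 0.256904 = 1637.8 km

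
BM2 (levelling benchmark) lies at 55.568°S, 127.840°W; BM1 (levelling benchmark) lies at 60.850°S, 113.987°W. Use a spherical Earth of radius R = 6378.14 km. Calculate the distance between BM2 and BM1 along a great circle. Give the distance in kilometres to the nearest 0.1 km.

999.7 km

Δφ = -5.2820°,  Δλ = 13.8530°
a = sin²(Δφ/2) + cos φ₁ cos φ₂ sin²(Δλ/2) = 0.006129
c = 2·arcsin(√a) = 0.156732 rad = 8.9801°
d = R·c = 6378.14 × 0.156732 = 999.7 km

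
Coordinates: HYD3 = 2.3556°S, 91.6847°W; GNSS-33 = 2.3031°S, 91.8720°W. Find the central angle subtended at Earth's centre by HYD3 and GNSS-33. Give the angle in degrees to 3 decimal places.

0.194°

Δφ = 0.0525°,  Δλ = -0.1873°
a = sin²(Δφ/2) + cos φ₁ cos φ₂ sin²(Δλ/2) = 0.000003
c = 2·arcsin(√a) = 0.003392 rad = 0.1944°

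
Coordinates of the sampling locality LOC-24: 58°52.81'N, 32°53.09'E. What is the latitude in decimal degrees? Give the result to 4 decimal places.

58.8802°N

58° + 52.81′/60 = 58 + 0.88017 = 58.8802°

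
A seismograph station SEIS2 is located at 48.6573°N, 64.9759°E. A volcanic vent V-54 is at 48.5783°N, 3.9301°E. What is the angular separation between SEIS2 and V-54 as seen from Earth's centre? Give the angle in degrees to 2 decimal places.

Δφ = -0.0790°,  Δλ = -61.0458°
a = sin²(Δφ/2) + cos φ₁ cos φ₂ sin²(Δλ/2) = 0.112729
c = 2·arcsin(√a) = 0.684805 rad = 39.2364°

39.24°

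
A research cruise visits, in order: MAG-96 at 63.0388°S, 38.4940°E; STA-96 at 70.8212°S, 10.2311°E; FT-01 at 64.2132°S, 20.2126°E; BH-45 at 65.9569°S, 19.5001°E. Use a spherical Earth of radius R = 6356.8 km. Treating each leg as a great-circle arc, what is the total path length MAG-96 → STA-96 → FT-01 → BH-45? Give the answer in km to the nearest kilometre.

2520 km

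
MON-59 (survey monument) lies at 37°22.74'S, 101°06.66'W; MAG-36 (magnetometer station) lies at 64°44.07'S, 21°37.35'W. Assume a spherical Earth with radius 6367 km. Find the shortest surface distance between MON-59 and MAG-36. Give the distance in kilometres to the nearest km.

5817 km

MON-59: φ = -37.37900°, λ = -101.11100°
MAG-36: φ = -64.73450°, λ = -21.62250°
Δφ = -27.3555°,  Δλ = 79.4885°
a = sin²(Δφ/2) + cos φ₁ cos φ₂ sin²(Δλ/2) = 0.194557
c = 2·arcsin(√a) = 0.913618 rad = 52.3465°
d = R·c = 6367 × 0.913618 = 5817.0 km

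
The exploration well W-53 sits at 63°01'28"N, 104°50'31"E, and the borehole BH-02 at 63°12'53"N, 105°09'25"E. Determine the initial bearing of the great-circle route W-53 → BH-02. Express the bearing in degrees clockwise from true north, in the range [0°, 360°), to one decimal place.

36.7°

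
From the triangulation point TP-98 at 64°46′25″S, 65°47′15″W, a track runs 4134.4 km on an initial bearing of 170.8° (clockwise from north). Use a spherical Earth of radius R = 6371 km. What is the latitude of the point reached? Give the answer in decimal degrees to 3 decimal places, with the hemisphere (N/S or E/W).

77.161°S

TP-98: φ = -64.77361°, λ = -65.78750°
δ = d/R = 4134.4/6371 = 0.648941 rad
φ₂ = arcsin(sin φ₁ cos δ + cos φ₁ sin δ cos θ)
   = arcsin(-0.90463·0.79672 + 0.42620·0.60434·-0.98714) = -77.16058°
λ₂ = λ₁ + atan2(sin θ sin δ cos φ₁, cos δ − sin φ₁ sin φ₂) = 88.43934°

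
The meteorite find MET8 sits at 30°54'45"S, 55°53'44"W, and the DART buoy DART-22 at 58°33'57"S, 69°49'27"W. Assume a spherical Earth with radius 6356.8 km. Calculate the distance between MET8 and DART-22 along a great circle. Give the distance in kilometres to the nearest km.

MET8: φ = -30.91250°, λ = -55.89556°
DART-22: φ = -58.56583°, λ = -69.82417°
Δφ = -27.6533°,  Δλ = -13.9286°
a = sin²(Δφ/2) + cos φ₁ cos φ₂ sin²(Δλ/2) = 0.063692
c = 2·arcsin(√a) = 0.510264 rad = 29.2360°
d = R·c = 6356.8 × 0.510264 = 3243.6 km

3244 km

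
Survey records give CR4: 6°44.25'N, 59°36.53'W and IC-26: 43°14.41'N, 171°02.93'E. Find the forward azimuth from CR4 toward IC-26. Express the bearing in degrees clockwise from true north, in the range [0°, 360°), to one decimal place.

CR4: φ = +6.73750°, λ = -59.60883°
IC-26: φ = +43.24017°, λ = +171.04883°
Δλ = -129.3423°
y = sin Δλ · cos φ₂ = -0.563393
x = cos φ₁ sin φ₂ − sin φ₁ cos φ₂ cos Δλ = 0.734509
θ = atan2(y, x) = -37.4894° → 322.5106° (mod 360°)

322.5°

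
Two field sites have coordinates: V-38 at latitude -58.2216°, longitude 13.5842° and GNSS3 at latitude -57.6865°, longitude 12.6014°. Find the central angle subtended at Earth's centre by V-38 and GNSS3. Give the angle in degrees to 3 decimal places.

0.747°

Δφ = 0.5351°,  Δλ = -0.9828°
a = sin²(Δφ/2) + cos φ₁ cos φ₂ sin²(Δλ/2) = 0.000043
c = 2·arcsin(√a) = 0.013040 rad = 0.7472°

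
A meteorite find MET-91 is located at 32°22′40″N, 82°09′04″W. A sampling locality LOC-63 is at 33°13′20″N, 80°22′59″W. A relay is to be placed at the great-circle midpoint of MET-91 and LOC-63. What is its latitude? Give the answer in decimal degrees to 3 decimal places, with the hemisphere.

MET-91: φ = +32.37778°, λ = -82.15111°
LOC-63: φ = +33.22222°, λ = -80.38306°
Bx = cos φ₂ cos Δλ = 0.836154,  By = cos φ₂ sin Δλ = 0.025811
φₘ = atan2(sin φ₁ + sin φ₂, √((cos φ₁ + Bx)² + By²)) = 32.80311°
λₘ = λ₁ + atan2(By, cos φ₁ + Bx) = -81.27128°

32.803°N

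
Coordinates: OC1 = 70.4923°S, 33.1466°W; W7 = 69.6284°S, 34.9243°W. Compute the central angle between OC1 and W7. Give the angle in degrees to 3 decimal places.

Δφ = 0.8639°,  Δλ = -1.7777°
a = sin²(Δφ/2) + cos φ₁ cos φ₂ sin²(Δλ/2) = 0.000085
c = 2·arcsin(√a) = 0.018419 rad = 1.0553°

1.055°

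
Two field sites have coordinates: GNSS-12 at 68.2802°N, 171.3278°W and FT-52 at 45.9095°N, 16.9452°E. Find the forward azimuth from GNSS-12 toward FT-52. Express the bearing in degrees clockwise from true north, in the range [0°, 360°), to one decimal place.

Δλ = -171.7270°
y = sin Δλ · cos φ₂ = -0.100118
x = cos φ₁ sin φ₂ − sin φ₁ cos φ₂ cos Δλ = 0.905467
θ = atan2(y, x) = -6.3096° → 353.6904° (mod 360°)

353.7°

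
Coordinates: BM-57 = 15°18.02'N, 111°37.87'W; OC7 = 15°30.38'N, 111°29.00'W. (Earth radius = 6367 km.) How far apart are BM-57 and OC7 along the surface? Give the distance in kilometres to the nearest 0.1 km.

BM-57: φ = +15.30033°, λ = -111.63117°
OC7: φ = +15.50633°, λ = -111.48333°
Δφ = 0.2060°,  Δλ = 0.1478°
a = sin²(Δφ/2) + cos φ₁ cos φ₂ sin²(Δλ/2) = 0.000005
c = 2·arcsin(√a) = 0.004372 rad = 0.2505°
d = R·c = 6367 × 0.004372 = 27.8 km

27.8 km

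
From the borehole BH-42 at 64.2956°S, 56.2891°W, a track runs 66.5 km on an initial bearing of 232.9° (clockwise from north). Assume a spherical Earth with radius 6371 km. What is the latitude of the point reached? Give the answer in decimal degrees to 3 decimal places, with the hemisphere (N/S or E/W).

64.652°S

δ = d/R = 66.5/6371 = 0.010438 rad
φ₂ = arcsin(sin φ₁ cos δ + cos φ₁ sin δ cos θ)
   = arcsin(-0.90104·0.99995 + 0.43373·0.01044·-0.60321) = -64.65216°
λ₂ = λ₁ + atan2(sin θ sin δ cos φ₁, cos δ − sin φ₁ sin φ₂) = -57.40333°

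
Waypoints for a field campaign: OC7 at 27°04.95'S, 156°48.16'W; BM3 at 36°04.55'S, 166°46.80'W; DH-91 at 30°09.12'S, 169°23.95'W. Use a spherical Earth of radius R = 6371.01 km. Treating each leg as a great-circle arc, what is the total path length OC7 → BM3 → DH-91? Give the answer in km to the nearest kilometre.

2077 km

OC7: φ = -27.08250°, λ = -156.80267°
BM3: φ = -36.07583°, λ = -166.78000°
DH-91: φ = -30.15200°, λ = -169.39917°
OC7→BM3: c = 0.215716 rad, d = 1374.33 km
BM3→DH-91: c = 0.110239 rad, d = 702.33 km
Total = 1374.33 + 702.33 = 2076.66 km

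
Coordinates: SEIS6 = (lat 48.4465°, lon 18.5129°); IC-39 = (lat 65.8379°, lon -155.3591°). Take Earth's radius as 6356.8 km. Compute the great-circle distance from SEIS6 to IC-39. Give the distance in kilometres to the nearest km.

Δφ = 17.3914°,  Δλ = -173.8720°
a = sin²(Δφ/2) + cos φ₁ cos φ₂ sin²(Δλ/2) = 0.293591
c = 2·arcsin(√a) = 1.145251 rad = 65.6180°
d = R·c = 6356.8 × 1.145251 = 7280.1 km

7280 km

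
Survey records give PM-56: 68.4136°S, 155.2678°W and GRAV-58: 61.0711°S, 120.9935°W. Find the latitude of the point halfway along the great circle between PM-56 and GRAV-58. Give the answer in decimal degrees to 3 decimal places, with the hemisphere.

Bx = cos φ₂ cos Δλ = 0.399726,  By = cos φ₂ sin Δλ = 0.272412
φₘ = atan2(sin φ₁ + sin φ₂, √((cos φ₁ + Bx)² + By²)) = -65.71303°
λₘ = λ₁ + atan2(By, cos φ₁ + Bx) = -135.72935°

65.713°S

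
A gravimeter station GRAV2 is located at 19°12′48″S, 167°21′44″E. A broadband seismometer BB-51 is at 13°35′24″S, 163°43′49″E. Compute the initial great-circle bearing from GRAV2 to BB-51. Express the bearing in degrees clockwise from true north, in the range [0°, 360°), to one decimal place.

GRAV2: φ = -19.21333°, λ = +167.36222°
BB-51: φ = -13.59000°, λ = +163.73028°
Δλ = -3.6319°
y = sin Δλ · cos φ₂ = -0.061573
x = cos φ₁ sin φ₂ − sin φ₁ cos φ₂ cos Δλ = 0.097346
θ = atan2(y, x) = -32.3143° → 327.6857° (mod 360°)

327.7°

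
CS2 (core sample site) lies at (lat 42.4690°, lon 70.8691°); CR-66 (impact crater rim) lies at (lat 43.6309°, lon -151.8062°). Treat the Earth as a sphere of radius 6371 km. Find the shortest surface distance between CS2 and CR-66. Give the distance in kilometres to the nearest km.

Δφ = 1.1619°,  Δλ = 137.3247°
a = sin²(Δφ/2) + cos φ₁ cos φ₂ sin²(Δλ/2) = 0.463321
c = 2·arcsin(√a) = 1.497373 rad = 85.7931°
d = R·c = 6371 × 1.497373 = 9539.8 km

9540 km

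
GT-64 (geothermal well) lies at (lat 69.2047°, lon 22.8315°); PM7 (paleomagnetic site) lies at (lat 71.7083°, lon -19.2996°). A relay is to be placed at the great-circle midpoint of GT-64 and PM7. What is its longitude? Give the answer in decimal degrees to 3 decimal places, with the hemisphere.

Bx = cos φ₂ cos Δλ = 0.232759,  By = cos φ₂ sin Δλ = -0.210543
φₘ = atan2(sin φ₁ + sin φ₂, √((cos φ₁ + Bx)² + By²)) = 71.66773°
λₘ = λ₁ + atan2(By, cos φ₁ + Bx) = 3.12423°

3.124°E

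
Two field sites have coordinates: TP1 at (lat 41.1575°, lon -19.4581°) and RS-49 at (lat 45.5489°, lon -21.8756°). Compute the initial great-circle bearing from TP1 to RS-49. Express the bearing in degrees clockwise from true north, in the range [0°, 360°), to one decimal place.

Δλ = -2.4175°
y = sin Δλ · cos φ₂ = -0.029539
x = cos φ₁ sin φ₂ − sin φ₁ cos φ₂ cos Δλ = 0.076980
θ = atan2(y, x) = -20.9932° → 339.0068° (mod 360°)

339.0°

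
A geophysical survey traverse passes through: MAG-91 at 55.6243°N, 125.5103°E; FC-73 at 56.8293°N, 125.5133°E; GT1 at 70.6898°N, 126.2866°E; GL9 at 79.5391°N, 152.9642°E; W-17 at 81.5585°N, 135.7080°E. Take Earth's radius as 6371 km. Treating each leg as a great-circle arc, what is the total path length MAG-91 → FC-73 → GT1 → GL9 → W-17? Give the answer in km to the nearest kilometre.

3281 km

MAG-91→FC-73: c = 0.021031 rad, d = 133.99 km
FC-73→GT1: c = 0.241980 rad, d = 1541.66 km
GT1→GL9: c = 0.191578 rad, d = 1220.55 km
GL9→W-17: c = 0.060355 rad, d = 384.52 km
Total = 133.99 + 1541.66 + 1220.55 + 384.52 = 3280.71 km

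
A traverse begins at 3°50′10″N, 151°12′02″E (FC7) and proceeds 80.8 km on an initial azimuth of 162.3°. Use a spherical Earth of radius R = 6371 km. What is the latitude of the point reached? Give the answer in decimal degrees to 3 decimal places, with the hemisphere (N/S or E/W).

3.144°N

FC7: φ = +3.83611°, λ = +151.20056°
δ = d/R = 80.8/6371 = 0.012682 rad
φ₂ = arcsin(sin φ₁ cos δ + cos φ₁ sin δ cos θ)
   = arcsin(0.06690·0.99992 + 0.99776·0.01268·-0.95266) = 3.14383°
λ₂ = λ₁ + atan2(sin θ sin δ cos φ₁, cos δ − sin φ₁ sin φ₂) = 151.42181°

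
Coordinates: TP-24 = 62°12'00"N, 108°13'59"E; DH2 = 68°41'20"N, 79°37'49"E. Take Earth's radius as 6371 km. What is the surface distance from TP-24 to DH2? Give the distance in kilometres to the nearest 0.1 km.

TP-24: φ = +62.20000°, λ = +108.23306°
DH2: φ = +68.68889°, λ = +79.63028°
Δφ = 6.4889°,  Δλ = -28.6028°
a = sin²(Δφ/2) + cos φ₁ cos φ₂ sin²(Δλ/2) = 0.013546
c = 2·arcsin(√a) = 0.233303 rad = 13.3673°
d = R·c = 6371 × 0.233303 = 1486.4 km

1486.4 km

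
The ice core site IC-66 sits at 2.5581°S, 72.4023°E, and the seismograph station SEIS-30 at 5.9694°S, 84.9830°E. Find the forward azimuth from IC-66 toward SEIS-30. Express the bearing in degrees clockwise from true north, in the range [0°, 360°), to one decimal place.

Δλ = 12.5807°
y = sin Δλ · cos φ₂ = 0.216633
x = cos φ₁ sin φ₂ − sin φ₁ cos φ₂ cos Δλ = -0.060569
θ = atan2(y, x) = 105.6206° → 105.6206° (mod 360°)

105.6°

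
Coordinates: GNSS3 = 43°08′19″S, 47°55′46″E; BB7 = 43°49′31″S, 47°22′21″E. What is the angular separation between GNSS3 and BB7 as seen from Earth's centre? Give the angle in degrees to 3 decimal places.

GNSS3: φ = -43.13861°, λ = +47.92944°
BB7: φ = -43.82528°, λ = +47.37250°
Δφ = -0.6867°,  Δλ = -0.5569°
a = sin²(Δφ/2) + cos φ₁ cos φ₂ sin²(Δλ/2) = 0.000048
c = 2·arcsin(√a) = 0.013906 rad = 0.7968°

0.797°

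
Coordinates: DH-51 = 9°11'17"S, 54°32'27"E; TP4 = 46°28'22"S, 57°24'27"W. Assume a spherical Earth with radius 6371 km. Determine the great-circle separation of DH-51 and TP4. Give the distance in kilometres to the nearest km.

10892 km

DH-51: φ = -9.18806°, λ = +54.54083°
TP4: φ = -46.47278°, λ = -57.40750°
Δφ = -37.2847°,  Δλ = -111.9483°
a = sin²(Δφ/2) + cos φ₁ cos φ₂ sin²(Δλ/2) = 0.569170
c = 2·arcsin(√a) = 1.709582 rad = 97.9518°
d = R·c = 6371 × 1.709582 = 10891.7 km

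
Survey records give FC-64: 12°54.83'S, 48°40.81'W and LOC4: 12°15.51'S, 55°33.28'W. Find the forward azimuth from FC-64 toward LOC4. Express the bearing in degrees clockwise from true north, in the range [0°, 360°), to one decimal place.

FC-64: φ = -12.91383°, λ = -48.68017°
LOC4: φ = -12.25850°, λ = -55.55467°
Δλ = -6.8745°
y = sin Δλ · cos φ₂ = -0.116966
x = cos φ₁ sin φ₂ − sin φ₁ cos φ₂ cos Δλ = 0.009867
θ = atan2(y, x) = -85.1779° → 274.8221° (mod 360°)

274.8°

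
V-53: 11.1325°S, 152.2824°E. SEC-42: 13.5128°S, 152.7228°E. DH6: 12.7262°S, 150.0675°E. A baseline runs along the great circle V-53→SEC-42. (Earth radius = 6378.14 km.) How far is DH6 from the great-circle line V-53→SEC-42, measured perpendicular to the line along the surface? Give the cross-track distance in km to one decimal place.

δ₁₃ = central angle V-53→DH6 = 0.046948 rad  (haversine)
θ₁₃ = bearing V-53→DH6 = 233.444°,  θ₁₂ = bearing V-53→SEC-42 = 169.800°
dₓₜ = R·arcsin(sin δ₁₃ · sin(θ₁₃ − θ₁₂)) = 6378.14·arcsin(0.04693·sin(63.644°)) = 268.294 km
|dₓₜ| = 268.294 km

268.3 km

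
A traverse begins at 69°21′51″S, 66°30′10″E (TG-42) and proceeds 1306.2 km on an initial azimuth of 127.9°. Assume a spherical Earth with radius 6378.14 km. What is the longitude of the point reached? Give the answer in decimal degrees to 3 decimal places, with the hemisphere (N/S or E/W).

101.623°E

TG-42: φ = -69.36417°, λ = +66.50278°
δ = d/R = 1306.2/6378.14 = 0.204793 rad
φ₂ = arcsin(sin φ₁ cos δ + cos φ₁ sin δ cos θ)
   = arcsin(-0.93584·0.97910 + 0.35243·0.20336·-0.61429) = -73.80329°
λ₂ = λ₁ + atan2(sin θ sin δ cos φ₁, cos δ − sin φ₁ sin φ₂) = 101.62342°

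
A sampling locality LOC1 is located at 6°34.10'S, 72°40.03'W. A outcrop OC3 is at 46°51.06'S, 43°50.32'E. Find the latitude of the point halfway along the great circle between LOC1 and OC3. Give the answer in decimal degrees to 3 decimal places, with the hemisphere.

LOC1: φ = -6.56833°, λ = -72.66717°
OC3: φ = -46.85100°, λ = +43.83867°
Bx = cos φ₂ cos Δλ = -0.305216,  By = cos φ₂ sin Δλ = 0.612013
φₘ = atan2(sin φ₁ + sin φ₂, √((cos φ₁ + Bx)² + By²)) = -42.50142°
λₘ = λ₁ + atan2(By, cos φ₁ + Bx) = -31.02147°

42.501°S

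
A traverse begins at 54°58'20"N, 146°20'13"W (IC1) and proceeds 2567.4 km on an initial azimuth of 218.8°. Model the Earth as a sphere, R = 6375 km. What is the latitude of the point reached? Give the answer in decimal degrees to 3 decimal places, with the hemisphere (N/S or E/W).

IC1: φ = +54.97222°, λ = -146.33694°
δ = d/R = 2567.4/6375 = 0.402729 rad
φ₂ = arcsin(sin φ₁ cos δ + cos φ₁ sin δ cos θ)
   = arcsin(0.81887·0.91999 + 0.57397·0.39193·-0.77934) = 35.31290°
λ₂ = λ₁ + atan2(sin θ sin δ cos φ₁, cos δ − sin φ₁ sin φ₂) = -163.85220°

35.313°N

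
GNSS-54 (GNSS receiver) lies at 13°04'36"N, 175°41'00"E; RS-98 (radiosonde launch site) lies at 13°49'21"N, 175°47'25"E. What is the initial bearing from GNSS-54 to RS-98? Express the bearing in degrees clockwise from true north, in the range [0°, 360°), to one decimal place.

GNSS-54: φ = +13.07667°, λ = +175.68333°
RS-98: φ = +13.82250°, λ = +175.79028°
Δλ = 0.1069°
y = sin Δλ · cos φ₂ = 0.001812
x = cos φ₁ sin φ₂ − sin φ₁ cos φ₂ cos Δλ = 0.013017
θ = atan2(y, x) = 7.9267° → 7.9267° (mod 360°)

7.9°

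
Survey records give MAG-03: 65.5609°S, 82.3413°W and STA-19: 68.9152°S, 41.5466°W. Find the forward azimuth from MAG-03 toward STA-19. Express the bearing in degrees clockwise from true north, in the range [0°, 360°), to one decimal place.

Δλ = 40.7947°
y = sin Δλ · cos φ₂ = 0.235042
x = cos φ₁ sin φ₂ − sin φ₁ cos φ₂ cos Δλ = -0.138078
θ = atan2(y, x) = 120.4326° → 120.4326° (mod 360°)

120.4°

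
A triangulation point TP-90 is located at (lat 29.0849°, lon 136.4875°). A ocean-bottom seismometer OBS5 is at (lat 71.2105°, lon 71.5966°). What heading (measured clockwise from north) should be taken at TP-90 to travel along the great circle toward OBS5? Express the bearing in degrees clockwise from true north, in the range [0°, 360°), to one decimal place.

339.0°

Δλ = -64.8909°
y = sin Δλ · cos φ₂ = -0.291655
x = cos φ₁ sin φ₂ − sin φ₁ cos φ₂ cos Δλ = 0.760889
θ = atan2(y, x) = -20.9722° → 339.0278° (mod 360°)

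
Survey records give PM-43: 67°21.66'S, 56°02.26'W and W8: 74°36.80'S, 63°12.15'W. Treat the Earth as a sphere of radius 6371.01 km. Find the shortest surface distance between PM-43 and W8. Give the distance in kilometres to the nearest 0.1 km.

PM-43: φ = -67.36100°, λ = -56.03767°
W8: φ = -74.61333°, λ = -63.20250°
Δφ = -7.2523°,  Δλ = -7.1648°
a = sin²(Δφ/2) + cos φ₁ cos φ₂ sin²(Δλ/2) = 0.004399
c = 2·arcsin(√a) = 0.132745 rad = 7.6057°
d = R·c = 6371.01 × 0.132745 = 845.7 km

845.7 km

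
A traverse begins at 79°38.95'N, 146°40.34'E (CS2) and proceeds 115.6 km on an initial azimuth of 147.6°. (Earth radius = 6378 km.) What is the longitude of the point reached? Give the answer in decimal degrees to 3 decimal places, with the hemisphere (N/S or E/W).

149.528°E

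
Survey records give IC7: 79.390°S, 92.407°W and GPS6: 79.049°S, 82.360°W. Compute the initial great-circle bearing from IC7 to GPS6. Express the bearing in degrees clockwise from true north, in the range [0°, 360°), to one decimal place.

Δλ = 10.0470°
y = sin Δλ · cos φ₂ = 0.033141
x = cos φ₁ sin φ₂ − sin φ₁ cos φ₂ cos Δλ = 0.003088
θ = atan2(y, x) = 84.6765° → 84.6765° (mod 360°)

84.7°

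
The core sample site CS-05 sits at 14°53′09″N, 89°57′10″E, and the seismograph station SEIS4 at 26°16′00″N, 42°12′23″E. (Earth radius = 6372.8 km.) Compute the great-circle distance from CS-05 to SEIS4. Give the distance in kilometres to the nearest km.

5101 km

CS-05: φ = +14.88583°, λ = +89.95278°
SEIS4: φ = +26.26667°, λ = +42.20639°
Δφ = 11.3808°,  Δλ = -47.7464°
a = sin²(Δφ/2) + cos φ₁ cos φ₂ sin²(Δλ/2) = 0.151783
c = 2·arcsin(√a) = 0.800379 rad = 45.8583°
d = R·c = 6372.8 × 0.800379 = 5100.7 km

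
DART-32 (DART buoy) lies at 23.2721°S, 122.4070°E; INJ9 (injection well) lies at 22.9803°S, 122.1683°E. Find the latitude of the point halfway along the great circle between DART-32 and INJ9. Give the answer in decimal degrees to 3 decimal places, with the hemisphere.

Bx = cos φ₂ cos Δλ = 0.920631,  By = cos φ₂ sin Δλ = -0.003835
φₘ = atan2(sin φ₁ + sin φ₂, √((cos φ₁ + Bx)² + By²)) = -23.12624°
λₘ = λ₁ + atan2(By, cos φ₁ + Bx) = 122.28752°

23.126°S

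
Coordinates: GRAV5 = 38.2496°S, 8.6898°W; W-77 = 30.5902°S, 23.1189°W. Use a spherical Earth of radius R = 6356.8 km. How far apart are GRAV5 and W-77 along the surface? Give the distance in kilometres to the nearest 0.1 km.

1567.4 km

Δφ = 7.6594°,  Δλ = -14.4291°
a = sin²(Δφ/2) + cos φ₁ cos φ₂ sin²(Δλ/2) = 0.015123
c = 2·arcsin(√a) = 0.246576 rad = 14.1278°
d = R·c = 6356.8 × 0.246576 = 1567.4 km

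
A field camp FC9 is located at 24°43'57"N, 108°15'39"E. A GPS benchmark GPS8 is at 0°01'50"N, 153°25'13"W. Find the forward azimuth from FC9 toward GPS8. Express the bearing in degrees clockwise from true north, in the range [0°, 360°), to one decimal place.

FC9: φ = +24.73250°, λ = +108.26083°
GPS8: φ = +0.03056°, λ = -153.42028°
Δλ = 98.3189°
y = sin Δλ · cos φ₂ = 0.989478
x = cos φ₁ sin φ₂ − sin φ₁ cos φ₂ cos Δλ = 0.061017
θ = atan2(y, x) = 86.4713° → 86.4713° (mod 360°)

86.5°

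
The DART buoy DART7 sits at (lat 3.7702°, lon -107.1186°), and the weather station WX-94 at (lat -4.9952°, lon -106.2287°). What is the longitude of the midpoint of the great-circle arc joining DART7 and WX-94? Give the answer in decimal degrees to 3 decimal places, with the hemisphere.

Bx = cos φ₂ cos Δλ = 0.996082,  By = cos φ₂ sin Δλ = 0.015472
φₘ = atan2(sin φ₁ + sin φ₂, √((cos φ₁ + Bx)² + By²)) = -0.61252°
λₘ = λ₁ + atan2(By, cos φ₁ + Bx) = -106.67401°

106.674°W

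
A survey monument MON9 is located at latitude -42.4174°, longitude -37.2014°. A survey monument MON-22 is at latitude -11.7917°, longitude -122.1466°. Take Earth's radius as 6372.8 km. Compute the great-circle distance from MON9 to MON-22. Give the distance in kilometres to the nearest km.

Δφ = 30.6257°,  Δλ = -84.9452°
a = sin²(Δφ/2) + cos φ₁ cos φ₂ sin²(Δλ/2) = 0.399242
c = 2·arcsin(√a) = 1.367891 rad = 78.3744°
d = R·c = 6372.8 × 1.367891 = 8717.3 km

8717 km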